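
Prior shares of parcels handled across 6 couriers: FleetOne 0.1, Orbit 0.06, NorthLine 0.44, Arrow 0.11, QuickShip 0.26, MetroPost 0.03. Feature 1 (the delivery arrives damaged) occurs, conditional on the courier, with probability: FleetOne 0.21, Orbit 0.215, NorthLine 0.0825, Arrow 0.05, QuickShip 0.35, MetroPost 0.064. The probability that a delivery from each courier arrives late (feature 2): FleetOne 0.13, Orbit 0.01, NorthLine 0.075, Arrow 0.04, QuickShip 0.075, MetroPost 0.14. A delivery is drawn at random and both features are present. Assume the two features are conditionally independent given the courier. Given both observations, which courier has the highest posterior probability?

Prior × likelihood for each hypothesis:
  FleetOne: 0.1 × 0.21 × 0.13 = 0.00273
  Orbit: 0.06 × 0.215 × 0.01 = 0.000129
  NorthLine: 0.44 × 0.0825 × 0.075 = 0.0027225
  Arrow: 0.11 × 0.05 × 0.04 = 0.00022
  QuickShip: 0.26 × 0.35 × 0.075 = 0.006825
  MetroPost: 0.03 × 0.064 × 0.14 = 0.0002688
Normalizing constant = 0.0128953.
Largest term belongs to QuickShip, so QuickShip is most probable.

QuickShip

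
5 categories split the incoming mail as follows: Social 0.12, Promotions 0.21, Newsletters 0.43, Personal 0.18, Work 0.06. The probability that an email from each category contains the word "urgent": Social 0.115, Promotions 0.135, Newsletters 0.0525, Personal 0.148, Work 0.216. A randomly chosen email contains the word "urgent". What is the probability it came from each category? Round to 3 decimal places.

Social 0.132, Promotions 0.272, Newsletters 0.216, Personal 0.255, Work 0.124

Compute prior × likelihood for every hypothesis:
  Social: 0.12 × 0.115 = 0.0138
  Promotions: 0.21 × 0.135 = 0.02835
  Newsletters: 0.43 × 0.0525 = 0.022575
  Personal: 0.18 × 0.148 = 0.02664
  Work: 0.06 × 0.216 = 0.01296
Normalizing constant = 0.104325.
P(Social | urgent-flag) = 0.0138/0.104325 ≈ 0.132
P(Promotions | urgent-flag) = 0.02835/0.104325 ≈ 0.272
P(Newsletters | urgent-flag) = 0.022575/0.104325 ≈ 0.216
P(Personal | urgent-flag) = 0.02664/0.104325 ≈ 0.255
P(Work | urgent-flag) = 0.01296/0.104325 ≈ 0.124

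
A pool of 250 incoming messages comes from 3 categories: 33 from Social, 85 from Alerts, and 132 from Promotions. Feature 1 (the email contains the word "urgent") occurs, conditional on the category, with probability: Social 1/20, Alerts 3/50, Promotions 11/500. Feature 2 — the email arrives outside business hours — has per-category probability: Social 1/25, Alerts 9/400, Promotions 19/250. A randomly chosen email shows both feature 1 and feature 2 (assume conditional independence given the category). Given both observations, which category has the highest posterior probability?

By Bayes' rule, posterior ∝ prior × likelihood:
  Social: 0.132 × 0.05 × 0.04 = 0.000264
  Alerts: 0.34 × 0.06 × 0.0225 = 0.000459
  Promotions: 0.528 × 0.022 × 0.076 = 0.000882816
Total = 0.001605816.
Largest term belongs to Promotions, so Promotions is most probable.

Promotions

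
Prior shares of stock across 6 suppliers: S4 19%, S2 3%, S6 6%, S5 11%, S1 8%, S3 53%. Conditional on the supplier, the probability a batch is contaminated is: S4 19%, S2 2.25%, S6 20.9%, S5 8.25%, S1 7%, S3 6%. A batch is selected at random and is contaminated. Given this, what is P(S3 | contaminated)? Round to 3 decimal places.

By Bayes' rule, posterior ∝ prior × likelihood:
  S4: 0.19 × 0.19 = 0.0361
  S2: 0.03 × 0.0225 = 0.000675
  S6: 0.06 × 0.209 = 0.01254
  S5: 0.11 × 0.0825 = 0.009075
  S1: 0.08 × 0.07 = 0.0056
  S3: 0.53 × 0.06 = 0.0318
Sum = 0.09579.
P(S3 | evidence) = 0.0318 / 0.09579 ≈ 0.332.

0.332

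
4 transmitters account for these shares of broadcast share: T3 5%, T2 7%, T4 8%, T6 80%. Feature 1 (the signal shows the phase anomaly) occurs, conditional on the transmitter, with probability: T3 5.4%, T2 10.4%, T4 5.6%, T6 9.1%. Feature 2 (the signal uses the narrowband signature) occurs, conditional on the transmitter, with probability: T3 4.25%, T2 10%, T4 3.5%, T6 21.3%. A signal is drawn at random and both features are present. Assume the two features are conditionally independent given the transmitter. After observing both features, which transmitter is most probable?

T6

Prior × likelihood for each hypothesis:
  T3: 0.05 × 0.054 × 0.0425 = 0.00011475
  T2: 0.07 × 0.104 × 0.1 = 0.000728
  T4: 0.08 × 0.056 × 0.035 = 0.0001568
  T6: 0.8 × 0.091 × 0.213 = 0.0155064
Sum = 0.01650595.
Largest term belongs to T6, so T6 is most probable.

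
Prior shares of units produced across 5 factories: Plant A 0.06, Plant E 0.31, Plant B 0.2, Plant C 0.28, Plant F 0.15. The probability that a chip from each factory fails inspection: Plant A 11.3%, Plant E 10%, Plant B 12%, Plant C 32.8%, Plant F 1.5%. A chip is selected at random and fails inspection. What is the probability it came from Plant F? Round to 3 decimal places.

Unnormalized posteriors (prior × likelihood):
  Plant A: 0.06 × 0.113 = 0.00678
  Plant E: 0.31 × 0.1 = 0.031
  Plant B: 0.2 × 0.12 = 0.024
  Plant C: 0.28 × 0.328 = 0.09184
  Plant F: 0.15 × 0.015 = 0.00225
Total = 0.15587.
P(Plant F | evidence) = 0.00225 / 0.15587 ≈ 0.014.

0.014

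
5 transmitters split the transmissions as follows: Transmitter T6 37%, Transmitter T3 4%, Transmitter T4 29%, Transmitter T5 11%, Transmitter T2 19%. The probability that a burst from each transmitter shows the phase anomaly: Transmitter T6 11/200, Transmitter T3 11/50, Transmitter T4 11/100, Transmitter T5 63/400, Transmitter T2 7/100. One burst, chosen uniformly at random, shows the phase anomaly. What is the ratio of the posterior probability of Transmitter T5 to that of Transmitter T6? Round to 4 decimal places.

0.8514

By Bayes' rule, posterior ∝ prior × likelihood:
  Transmitter T6: 0.37 × 0.055 = 0.02035
  Transmitter T3: 0.04 × 0.22 = 0.0088
  Transmitter T4: 0.29 × 0.11 = 0.0319
  Transmitter T5: 0.11 × 0.1575 = 0.017325
  Transmitter T2: 0.19 × 0.07 = 0.0133
Sum = 0.091675.
The ratio is 0.017325 / 0.02035 (the normalizer cancels) = 0.8514.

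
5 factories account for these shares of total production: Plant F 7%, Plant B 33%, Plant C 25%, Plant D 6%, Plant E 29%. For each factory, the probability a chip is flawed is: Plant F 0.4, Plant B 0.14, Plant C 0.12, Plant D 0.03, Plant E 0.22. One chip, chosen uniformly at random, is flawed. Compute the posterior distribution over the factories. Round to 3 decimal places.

Compute prior × likelihood for every hypothesis:
  Plant F: 0.07 × 0.4 = 0.028
  Plant B: 0.33 × 0.14 = 0.0462
  Plant C: 0.25 × 0.12 = 0.03
  Plant D: 0.06 × 0.03 = 0.0018
  Plant E: 0.29 × 0.22 = 0.0638
Total = 0.1698.
P(Plant F | flawed) = 0.028/0.1698 ≈ 0.165
P(Plant B | flawed) = 0.0462/0.1698 ≈ 0.272
P(Plant C | flawed) = 0.03/0.1698 ≈ 0.177
P(Plant D | flawed) = 0.0018/0.1698 ≈ 0.011
P(Plant E | flawed) = 0.0638/0.1698 ≈ 0.376

Plant F 0.165, Plant B 0.272, Plant C 0.177, Plant D 0.011, Plant E 0.376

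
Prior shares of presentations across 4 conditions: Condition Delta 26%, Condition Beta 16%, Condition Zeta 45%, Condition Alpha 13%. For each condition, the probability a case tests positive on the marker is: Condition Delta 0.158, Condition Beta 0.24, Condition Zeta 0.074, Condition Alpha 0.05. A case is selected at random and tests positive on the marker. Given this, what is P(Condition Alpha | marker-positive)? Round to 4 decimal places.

Compute prior × likelihood for every hypothesis:
  Condition Delta: 0.26 × 0.158 = 0.04108
  Condition Beta: 0.16 × 0.24 = 0.0384
  Condition Zeta: 0.45 × 0.074 = 0.0333
  Condition Alpha: 0.13 × 0.05 = 0.0065
Normalizing constant = 0.11928.
P(Condition Alpha | evidence) = 0.0065 / 0.11928 ≈ 0.0545.

0.0545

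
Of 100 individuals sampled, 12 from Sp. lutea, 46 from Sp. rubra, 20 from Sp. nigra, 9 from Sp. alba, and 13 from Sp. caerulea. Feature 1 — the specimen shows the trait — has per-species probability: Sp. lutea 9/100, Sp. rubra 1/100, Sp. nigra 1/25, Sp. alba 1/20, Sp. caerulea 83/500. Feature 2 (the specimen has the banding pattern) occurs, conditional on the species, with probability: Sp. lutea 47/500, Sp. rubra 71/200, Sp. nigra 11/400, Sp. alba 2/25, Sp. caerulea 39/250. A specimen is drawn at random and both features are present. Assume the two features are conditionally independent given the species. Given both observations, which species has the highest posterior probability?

Sp. caerulea

Unnormalized posteriors (prior × likelihood):
  Sp. lutea: 0.12 × 0.09 × 0.094 = 0.0010152
  Sp. rubra: 0.46 × 0.01 × 0.355 = 0.001633
  Sp. nigra: 0.2 × 0.04 × 0.0275 = 0.00022
  Sp. alba: 0.09 × 0.05 × 0.08 = 0.00036
  Sp. caerulea: 0.13 × 0.166 × 0.156 = 0.00336648
Normalizing constant = 0.00659468.
Largest term belongs to Sp. caerulea, so Sp. caerulea is most probable.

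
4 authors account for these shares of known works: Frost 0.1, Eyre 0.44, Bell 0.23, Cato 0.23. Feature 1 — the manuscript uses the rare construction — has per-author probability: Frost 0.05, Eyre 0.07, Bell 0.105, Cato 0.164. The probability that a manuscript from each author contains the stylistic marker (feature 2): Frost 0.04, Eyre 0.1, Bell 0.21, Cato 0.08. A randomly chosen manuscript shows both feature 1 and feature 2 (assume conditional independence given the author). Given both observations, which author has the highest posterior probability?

Bell

Prior × likelihood for each hypothesis:
  Frost: 0.1 × 0.05 × 0.04 = 0.0002
  Eyre: 0.44 × 0.07 × 0.1 = 0.00308
  Bell: 0.23 × 0.105 × 0.21 = 0.0050715
  Cato: 0.23 × 0.164 × 0.08 = 0.0030176
Total = 0.0113691.
Largest term belongs to Bell, so Bell is most probable.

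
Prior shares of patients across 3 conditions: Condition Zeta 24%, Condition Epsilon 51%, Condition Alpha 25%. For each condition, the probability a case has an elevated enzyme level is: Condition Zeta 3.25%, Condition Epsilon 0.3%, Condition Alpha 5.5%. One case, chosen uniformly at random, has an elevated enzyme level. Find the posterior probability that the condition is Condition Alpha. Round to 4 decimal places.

Compute prior × likelihood for every hypothesis:
  Condition Zeta: 0.24 × 0.0325 = 0.0078
  Condition Epsilon: 0.51 × 0.003 = 0.00153
  Condition Alpha: 0.25 × 0.055 = 0.01375
Sum = 0.02308.
P(Condition Alpha | evidence) = 0.01375 / 0.02308 ≈ 0.5958.

0.5958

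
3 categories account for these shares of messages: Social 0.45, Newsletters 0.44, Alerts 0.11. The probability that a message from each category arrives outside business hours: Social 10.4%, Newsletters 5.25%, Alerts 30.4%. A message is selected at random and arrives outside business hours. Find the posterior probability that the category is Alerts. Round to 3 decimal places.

Unnormalized posteriors (prior × likelihood):
  Social: 0.45 × 0.104 = 0.0468
  Newsletters: 0.44 × 0.0525 = 0.0231
  Alerts: 0.11 × 0.304 = 0.03344
Sum = 0.10334.
P(Alerts | evidence) = 0.03344 / 0.10334 ≈ 0.324.

0.324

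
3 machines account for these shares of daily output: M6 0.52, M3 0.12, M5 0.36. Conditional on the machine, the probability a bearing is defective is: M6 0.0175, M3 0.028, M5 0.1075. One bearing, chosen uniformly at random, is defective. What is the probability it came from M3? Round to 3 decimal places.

0.066

Unnormalized posteriors (prior × likelihood):
  M6: 0.52 × 0.0175 = 0.0091
  M3: 0.12 × 0.028 = 0.00336
  M5: 0.36 × 0.1075 = 0.0387
Total = 0.05116.
P(M3 | evidence) = 0.00336 / 0.05116 ≈ 0.066.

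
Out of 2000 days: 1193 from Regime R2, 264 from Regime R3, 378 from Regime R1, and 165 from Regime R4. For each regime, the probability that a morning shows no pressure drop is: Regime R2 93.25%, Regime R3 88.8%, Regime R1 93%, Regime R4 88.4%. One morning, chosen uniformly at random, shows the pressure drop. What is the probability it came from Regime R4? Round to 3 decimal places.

Taking complements, P(drop | each) = Regime R2 0.0675, Regime R3 0.112, Regime R1 0.07, Regime R4 0.116.
By Bayes' rule, posterior ∝ prior × likelihood:
  Regime R2: 0.5965 × 0.0675 = 0.04026375
  Regime R3: 0.132 × 0.112 = 0.014784
  Regime R1: 0.189 × 0.07 = 0.01323
  Regime R4: 0.0825 × 0.116 = 0.00957
Total = 0.07784775.
P(Regime R4 | evidence) = 0.00957 / 0.07784775 ≈ 0.123.

0.123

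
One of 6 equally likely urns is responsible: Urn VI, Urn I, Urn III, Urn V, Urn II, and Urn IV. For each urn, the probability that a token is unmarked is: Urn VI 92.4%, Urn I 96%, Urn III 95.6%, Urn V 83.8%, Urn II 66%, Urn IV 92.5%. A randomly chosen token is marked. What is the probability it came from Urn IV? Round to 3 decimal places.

0.102

Taking complements, P(marked | each) = Urn VI 0.076, Urn I 0.04, Urn III 0.044, Urn V 0.162, Urn II 0.34, Urn IV 0.075.
Since the prior is uniform, the posterior is proportional to the likelihood:
  Urn VI: 0.076
  Urn I: 0.04
  Urn III: 0.044
  Urn V: 0.162
  Urn II: 0.34
  Urn IV: 0.075
Normalizing constant = 0.737.
P(Urn IV | evidence) = 0.075 / 0.737 ≈ 0.102.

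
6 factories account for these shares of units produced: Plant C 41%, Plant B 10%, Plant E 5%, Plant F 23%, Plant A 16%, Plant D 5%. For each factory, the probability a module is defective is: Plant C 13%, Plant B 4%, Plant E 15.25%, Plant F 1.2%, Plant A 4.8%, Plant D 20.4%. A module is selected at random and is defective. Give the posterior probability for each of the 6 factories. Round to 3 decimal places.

Prior × likelihood for each hypothesis:
  Plant C: 0.41 × 0.13 = 0.0533
  Plant B: 0.1 × 0.04 = 0.004
  Plant E: 0.05 × 0.1525 = 0.007625
  Plant F: 0.23 × 0.012 = 0.00276
  Plant A: 0.16 × 0.048 = 0.00768
  Plant D: 0.05 × 0.204 = 0.0102
Total = 0.085565.
P(Plant C | defective) = 0.0533/0.085565 ≈ 0.623
P(Plant B | defective) = 0.004/0.085565 ≈ 0.047
P(Plant E | defective) = 0.007625/0.085565 ≈ 0.089
P(Plant F | defective) = 0.00276/0.085565 ≈ 0.032
P(Plant A | defective) = 0.00768/0.085565 ≈ 0.090
P(Plant D | defective) = 0.0102/0.085565 ≈ 0.119

Plant C 0.623, Plant B 0.047, Plant E 0.089, Plant F 0.032, Plant A 0.090, Plant D 0.119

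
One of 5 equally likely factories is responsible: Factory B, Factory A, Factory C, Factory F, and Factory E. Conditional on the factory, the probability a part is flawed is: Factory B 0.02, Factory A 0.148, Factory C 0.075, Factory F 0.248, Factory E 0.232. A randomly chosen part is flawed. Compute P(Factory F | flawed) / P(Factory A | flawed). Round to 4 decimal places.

Since the prior is uniform, the posterior is proportional to the likelihood:
  Factory B: 0.02
  Factory A: 0.148
  Factory C: 0.075
  Factory F: 0.248
  Factory E: 0.232
Sum = 0.723.
The ratio is 0.248 / 0.148 (the normalizer cancels) = 1.6757.

1.6757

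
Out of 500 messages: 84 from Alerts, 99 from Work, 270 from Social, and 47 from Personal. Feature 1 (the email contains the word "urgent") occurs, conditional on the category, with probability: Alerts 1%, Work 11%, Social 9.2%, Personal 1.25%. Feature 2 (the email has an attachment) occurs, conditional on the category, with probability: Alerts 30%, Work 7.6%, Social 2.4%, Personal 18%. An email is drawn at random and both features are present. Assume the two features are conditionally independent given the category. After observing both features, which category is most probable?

By Bayes' rule, posterior ∝ prior × likelihood:
  Alerts: 0.168 × 0.01 × 0.3 = 0.000504
  Work: 0.198 × 0.11 × 0.076 = 0.00165528
  Social: 0.54 × 0.092 × 0.024 = 0.00119232
  Personal: 0.094 × 0.0125 × 0.18 = 0.0002115
Normalizing constant = 0.0035631.
Largest term belongs to Work, so Work is most probable.

Work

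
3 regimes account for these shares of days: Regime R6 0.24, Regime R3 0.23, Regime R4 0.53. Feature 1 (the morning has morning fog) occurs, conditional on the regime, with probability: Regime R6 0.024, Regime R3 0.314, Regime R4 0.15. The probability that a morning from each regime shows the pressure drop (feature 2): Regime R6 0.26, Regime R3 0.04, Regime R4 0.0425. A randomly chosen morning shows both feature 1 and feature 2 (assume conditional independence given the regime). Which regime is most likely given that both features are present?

Regime R4

Prior × likelihood for each hypothesis:
  Regime R6: 0.24 × 0.024 × 0.26 = 0.0014976
  Regime R3: 0.23 × 0.314 × 0.04 = 0.0028888
  Regime R4: 0.53 × 0.15 × 0.0425 = 0.00337875
Normalizing constant = 0.00776515.
Largest term belongs to Regime R4, so Regime R4 is most probable.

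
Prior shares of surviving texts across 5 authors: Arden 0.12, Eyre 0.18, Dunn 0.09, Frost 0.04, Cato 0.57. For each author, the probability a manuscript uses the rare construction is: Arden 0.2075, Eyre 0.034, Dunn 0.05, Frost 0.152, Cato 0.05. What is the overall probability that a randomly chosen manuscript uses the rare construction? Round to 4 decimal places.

0.0701

Unnormalized posteriors (prior × likelihood):
  Arden: 0.12 × 0.2075 = 0.0249
  Eyre: 0.18 × 0.034 = 0.00612
  Dunn: 0.09 × 0.05 = 0.0045
  Frost: 0.04 × 0.152 = 0.00608
  Cato: 0.57 × 0.05 = 0.0285
P(rare-form) = 0.0249 + 0.00612 + 0.0045 + 0.00608 + 0.0285 = 0.0701 → 0.0701.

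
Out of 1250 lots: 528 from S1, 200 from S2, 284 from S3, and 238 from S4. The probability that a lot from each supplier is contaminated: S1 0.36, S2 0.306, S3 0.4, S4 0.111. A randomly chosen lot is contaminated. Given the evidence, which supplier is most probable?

S1

Unnormalized posteriors (prior × likelihood):
  S1: 0.4224 × 0.36 = 0.152064
  S2: 0.16 × 0.306 = 0.04896
  S3: 0.2272 × 0.4 = 0.09088
  S4: 0.1904 × 0.111 = 0.0211344
Normalizing constant = 0.3130384.
Largest term belongs to S1, so S1 is most probable.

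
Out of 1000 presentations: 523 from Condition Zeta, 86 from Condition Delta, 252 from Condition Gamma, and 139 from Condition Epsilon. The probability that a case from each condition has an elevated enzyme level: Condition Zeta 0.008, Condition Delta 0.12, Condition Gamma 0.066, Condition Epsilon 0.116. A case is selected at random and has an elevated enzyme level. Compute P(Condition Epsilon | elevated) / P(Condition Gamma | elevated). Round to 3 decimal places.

0.969

By Bayes' rule, posterior ∝ prior × likelihood:
  Condition Zeta: 0.523 × 0.008 = 0.004184
  Condition Delta: 0.086 × 0.12 = 0.01032
  Condition Gamma: 0.252 × 0.066 = 0.016632
  Condition Epsilon: 0.139 × 0.116 = 0.016124
Sum = 0.04726.
The ratio is 0.016124 / 0.016632 (the normalizer cancels) = 0.969.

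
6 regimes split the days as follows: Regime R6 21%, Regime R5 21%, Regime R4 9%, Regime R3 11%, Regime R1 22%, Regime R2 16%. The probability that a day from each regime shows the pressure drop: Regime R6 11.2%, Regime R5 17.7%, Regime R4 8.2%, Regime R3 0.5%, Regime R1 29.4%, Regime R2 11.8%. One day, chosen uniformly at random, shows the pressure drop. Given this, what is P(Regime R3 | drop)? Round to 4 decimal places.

0.0036

Compute prior × likelihood for every hypothesis:
  Regime R6: 0.21 × 0.112 = 0.02352
  Regime R5: 0.21 × 0.177 = 0.03717
  Regime R4: 0.09 × 0.082 = 0.00738
  Regime R3: 0.11 × 0.005 = 0.00055
  Regime R1: 0.22 × 0.294 = 0.06468
  Regime R2: 0.16 × 0.118 = 0.01888
Sum = 0.15218.
P(Regime R3 | evidence) = 0.00055 / 0.15218 ≈ 0.0036.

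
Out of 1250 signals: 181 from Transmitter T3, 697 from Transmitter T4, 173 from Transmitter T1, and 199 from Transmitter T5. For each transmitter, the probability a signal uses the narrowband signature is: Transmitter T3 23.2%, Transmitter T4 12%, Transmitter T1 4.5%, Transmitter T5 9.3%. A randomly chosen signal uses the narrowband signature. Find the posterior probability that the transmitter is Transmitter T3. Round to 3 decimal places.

0.276

Prior × likelihood for each hypothesis:
  Transmitter T3: 0.1448 × 0.232 = 0.0335936
  Transmitter T4: 0.5576 × 0.12 = 0.066912
  Transmitter T1: 0.1384 × 0.045 = 0.006228
  Transmitter T5: 0.1592 × 0.093 = 0.0148056
Total = 0.1215392.
P(Transmitter T3 | evidence) = 0.0335936 / 0.1215392 ≈ 0.276.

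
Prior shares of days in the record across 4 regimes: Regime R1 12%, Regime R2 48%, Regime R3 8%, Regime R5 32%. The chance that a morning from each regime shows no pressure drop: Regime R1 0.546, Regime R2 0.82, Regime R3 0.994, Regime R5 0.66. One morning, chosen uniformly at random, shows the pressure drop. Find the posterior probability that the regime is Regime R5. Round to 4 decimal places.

0.4349

Taking complements, P(drop | each) = Regime R1 0.454, Regime R2 0.18, Regime R3 0.006, Regime R5 0.34.
Compute prior × likelihood for every hypothesis:
  Regime R1: 0.12 × 0.454 = 0.05448
  Regime R2: 0.48 × 0.18 = 0.0864
  Regime R3: 0.08 × 0.006 = 0.00048
  Regime R5: 0.32 × 0.34 = 0.1088
Sum = 0.25016.
P(Regime R5 | evidence) = 0.1088 / 0.25016 ≈ 0.4349.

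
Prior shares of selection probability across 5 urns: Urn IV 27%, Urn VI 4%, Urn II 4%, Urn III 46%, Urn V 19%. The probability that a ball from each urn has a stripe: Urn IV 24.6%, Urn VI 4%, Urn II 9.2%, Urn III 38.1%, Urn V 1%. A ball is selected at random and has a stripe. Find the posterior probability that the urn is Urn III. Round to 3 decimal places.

0.704

Prior × likelihood for each hypothesis:
  Urn IV: 0.27 × 0.246 = 0.06642
  Urn VI: 0.04 × 0.04 = 0.0016
  Urn II: 0.04 × 0.092 = 0.00368
  Urn III: 0.46 × 0.381 = 0.17526
  Urn V: 0.19 × 0.01 = 0.0019
Sum = 0.24886.
P(Urn III | evidence) = 0.17526 / 0.24886 ≈ 0.704.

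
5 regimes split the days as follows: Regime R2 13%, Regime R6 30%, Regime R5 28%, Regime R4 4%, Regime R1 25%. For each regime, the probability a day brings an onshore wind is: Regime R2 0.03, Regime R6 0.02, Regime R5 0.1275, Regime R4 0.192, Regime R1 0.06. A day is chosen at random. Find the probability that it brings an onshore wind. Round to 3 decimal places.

0.068

Compute prior × likelihood for every hypothesis:
  Regime R2: 0.13 × 0.03 = 0.0039
  Regime R6: 0.3 × 0.02 = 0.006
  Regime R5: 0.28 × 0.1275 = 0.0357
  Regime R4: 0.04 × 0.192 = 0.00768
  Regime R1: 0.25 × 0.06 = 0.015
P(onshore) = 0.0039 + 0.006 + 0.0357 + 0.00768 + 0.015 = 0.06828 → 0.068.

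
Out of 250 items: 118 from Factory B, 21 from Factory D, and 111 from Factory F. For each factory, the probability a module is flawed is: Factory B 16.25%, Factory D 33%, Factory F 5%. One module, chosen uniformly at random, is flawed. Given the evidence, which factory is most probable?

Unnormalized posteriors (prior × likelihood):
  Factory B: 0.472 × 0.1625 = 0.0767
  Factory D: 0.084 × 0.33 = 0.02772
  Factory F: 0.444 × 0.05 = 0.0222
Total = 0.12662.
Largest term belongs to Factory B, so Factory B is most probable.

Factory B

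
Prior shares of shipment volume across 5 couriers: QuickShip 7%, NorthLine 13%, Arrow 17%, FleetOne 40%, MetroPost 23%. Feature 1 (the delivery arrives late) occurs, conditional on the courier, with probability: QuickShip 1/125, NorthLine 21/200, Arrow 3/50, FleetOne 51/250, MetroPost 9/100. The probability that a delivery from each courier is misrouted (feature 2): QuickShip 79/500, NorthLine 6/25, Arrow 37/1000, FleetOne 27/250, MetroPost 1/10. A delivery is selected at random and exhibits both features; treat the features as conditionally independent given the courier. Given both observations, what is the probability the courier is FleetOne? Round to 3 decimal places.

By Bayes' rule, posterior ∝ prior × likelihood:
  QuickShip: 0.07 × 0.008 × 0.158 = 0.00008848
  NorthLine: 0.13 × 0.105 × 0.24 = 0.003276
  Arrow: 0.17 × 0.06 × 0.037 = 0.0003774
  FleetOne: 0.4 × 0.204 × 0.108 = 0.0088128
  MetroPost: 0.23 × 0.09 × 0.1 = 0.00207
Total = 0.01462468.
P(FleetOne | evidence) = 0.0088128 / 0.01462468 ≈ 0.603.

0.603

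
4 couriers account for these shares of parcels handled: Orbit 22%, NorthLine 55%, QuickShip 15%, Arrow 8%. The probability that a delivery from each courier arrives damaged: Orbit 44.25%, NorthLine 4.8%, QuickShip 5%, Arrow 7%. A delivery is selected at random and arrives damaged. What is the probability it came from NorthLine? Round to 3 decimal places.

Compute prior × likelihood for every hypothesis:
  Orbit: 0.22 × 0.4425 = 0.09735
  NorthLine: 0.55 × 0.048 = 0.0264
  QuickShip: 0.15 × 0.05 = 0.0075
  Arrow: 0.08 × 0.07 = 0.0056
Sum = 0.13685.
P(NorthLine | evidence) = 0.0264 / 0.13685 ≈ 0.193.

0.193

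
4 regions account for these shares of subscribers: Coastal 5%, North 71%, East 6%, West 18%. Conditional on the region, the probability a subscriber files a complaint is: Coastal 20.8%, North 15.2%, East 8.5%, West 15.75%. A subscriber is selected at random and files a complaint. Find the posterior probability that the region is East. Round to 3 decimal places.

0.034

Prior × likelihood for each hypothesis:
  Coastal: 0.05 × 0.208 = 0.0104
  North: 0.71 × 0.152 = 0.10792
  East: 0.06 × 0.085 = 0.0051
  West: 0.18 × 0.1575 = 0.02835
Normalizing constant = 0.15177.
P(East | evidence) = 0.0051 / 0.15177 ≈ 0.034.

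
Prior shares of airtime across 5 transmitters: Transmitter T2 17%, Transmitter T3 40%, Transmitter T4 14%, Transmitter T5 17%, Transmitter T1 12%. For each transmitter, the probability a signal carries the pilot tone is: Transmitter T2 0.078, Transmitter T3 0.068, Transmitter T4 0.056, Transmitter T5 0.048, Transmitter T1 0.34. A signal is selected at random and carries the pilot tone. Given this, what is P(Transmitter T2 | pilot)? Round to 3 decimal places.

Prior × likelihood for each hypothesis:
  Transmitter T2: 0.17 × 0.078 = 0.01326
  Transmitter T3: 0.4 × 0.068 = 0.0272
  Transmitter T4: 0.14 × 0.056 = 0.00784
  Transmitter T5: 0.17 × 0.048 = 0.00816
  Transmitter T1: 0.12 × 0.34 = 0.0408
Sum = 0.09726.
P(Transmitter T2 | evidence) = 0.01326 / 0.09726 ≈ 0.136.

0.136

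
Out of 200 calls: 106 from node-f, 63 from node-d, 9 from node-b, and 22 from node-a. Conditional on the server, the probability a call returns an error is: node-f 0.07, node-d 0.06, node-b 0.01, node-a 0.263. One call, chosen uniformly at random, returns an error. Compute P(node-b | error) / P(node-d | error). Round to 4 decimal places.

Unnormalized posteriors (prior × likelihood):
  node-f: 0.53 × 0.07 = 0.0371
  node-d: 0.315 × 0.06 = 0.0189
  node-b: 0.045 × 0.01 = 0.00045
  node-a: 0.11 × 0.263 = 0.02893
Total = 0.08538.
The ratio is 0.00045 / 0.0189 (the normalizer cancels) = 0.0238.

0.0238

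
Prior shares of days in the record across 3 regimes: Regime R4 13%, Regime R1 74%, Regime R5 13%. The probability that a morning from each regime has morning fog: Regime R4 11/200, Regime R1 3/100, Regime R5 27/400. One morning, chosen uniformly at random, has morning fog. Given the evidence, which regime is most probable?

Regime R1

By Bayes' rule, posterior ∝ prior × likelihood:
  Regime R4: 0.13 × 0.055 = 0.00715
  Regime R1: 0.74 × 0.03 = 0.0222
  Regime R5: 0.13 × 0.0675 = 0.008775
Normalizing constant = 0.038125.
Largest term belongs to Regime R1, so Regime R1 is most probable.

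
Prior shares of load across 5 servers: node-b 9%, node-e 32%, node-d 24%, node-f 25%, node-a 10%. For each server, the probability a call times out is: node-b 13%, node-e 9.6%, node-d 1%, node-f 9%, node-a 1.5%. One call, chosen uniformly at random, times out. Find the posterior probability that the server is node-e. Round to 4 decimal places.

Prior × likelihood for each hypothesis:
  node-b: 0.09 × 0.13 = 0.0117
  node-e: 0.32 × 0.096 = 0.03072
  node-d: 0.24 × 0.01 = 0.0024
  node-f: 0.25 × 0.09 = 0.0225
  node-a: 0.1 × 0.015 = 0.0015
Total = 0.06882.
P(node-e | evidence) = 0.03072 / 0.06882 ≈ 0.4464.

0.4464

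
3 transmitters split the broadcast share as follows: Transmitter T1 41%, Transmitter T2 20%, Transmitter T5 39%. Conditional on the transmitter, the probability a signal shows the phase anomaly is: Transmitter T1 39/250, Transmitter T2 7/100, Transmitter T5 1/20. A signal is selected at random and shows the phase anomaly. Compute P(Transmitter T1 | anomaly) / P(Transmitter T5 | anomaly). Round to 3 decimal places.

Unnormalized posteriors (prior × likelihood):
  Transmitter T1: 0.41 × 0.156 = 0.06396
  Transmitter T2: 0.2 × 0.07 = 0.014
  Transmitter T5: 0.39 × 0.05 = 0.0195
Sum = 0.09746.
The ratio is 0.06396 / 0.0195 (the normalizer cancels) = 3.280.

3.280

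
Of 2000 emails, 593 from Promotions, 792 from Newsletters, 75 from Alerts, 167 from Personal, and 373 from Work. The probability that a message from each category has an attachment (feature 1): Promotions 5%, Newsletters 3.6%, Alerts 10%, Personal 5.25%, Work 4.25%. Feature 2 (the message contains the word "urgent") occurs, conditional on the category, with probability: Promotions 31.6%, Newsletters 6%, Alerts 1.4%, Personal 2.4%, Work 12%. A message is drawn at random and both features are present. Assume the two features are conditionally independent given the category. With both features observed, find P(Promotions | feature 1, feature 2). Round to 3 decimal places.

0.705

By Bayes' rule, posterior ∝ prior × likelihood:
  Promotions: 0.2965 × 0.05 × 0.316 = 0.0046847
  Newsletters: 0.396 × 0.036 × 0.06 = 0.00085536
  Alerts: 0.0375 × 0.1 × 0.014 = 0.0000525
  Personal: 0.0835 × 0.0525 × 0.024 = 0.00010521
  Work: 0.1865 × 0.0425 × 0.12 = 0.00095115
Sum = 0.00664892.
P(Promotions | evidence) = 0.0046847 / 0.00664892 ≈ 0.705.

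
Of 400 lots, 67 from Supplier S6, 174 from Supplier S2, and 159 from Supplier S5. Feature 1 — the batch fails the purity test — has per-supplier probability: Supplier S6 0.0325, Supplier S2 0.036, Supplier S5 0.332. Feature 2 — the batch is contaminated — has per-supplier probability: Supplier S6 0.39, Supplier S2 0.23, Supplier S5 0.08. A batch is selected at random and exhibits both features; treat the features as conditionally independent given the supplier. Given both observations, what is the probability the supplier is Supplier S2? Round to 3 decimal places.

By Bayes' rule, posterior ∝ prior × likelihood:
  Supplier S6: 0.1675 × 0.0325 × 0.39 = 0.0021230625
  Supplier S2: 0.435 × 0.036 × 0.23 = 0.0036018
  Supplier S5: 0.3975 × 0.332 × 0.08 = 0.0105576
Total = 0.0162824625.
P(Supplier S2 | evidence) = 0.0036018 / 0.0162824625 ≈ 0.221.

0.221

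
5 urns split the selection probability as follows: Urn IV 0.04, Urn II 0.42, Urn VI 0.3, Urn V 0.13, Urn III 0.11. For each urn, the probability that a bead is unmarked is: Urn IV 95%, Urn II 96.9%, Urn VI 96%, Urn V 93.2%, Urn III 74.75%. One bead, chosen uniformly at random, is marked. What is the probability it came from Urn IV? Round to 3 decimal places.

Taking complements, P(marked | each) = Urn IV 0.05, Urn II 0.031, Urn VI 0.04, Urn V 0.068, Urn III 0.2525.
Compute prior × likelihood for every hypothesis:
  Urn IV: 0.04 × 0.05 = 0.002
  Urn II: 0.42 × 0.031 = 0.01302
  Urn VI: 0.3 × 0.04 = 0.012
  Urn V: 0.13 × 0.068 = 0.00884
  Urn III: 0.11 × 0.2525 = 0.027775
Sum = 0.063635.
P(Urn IV | evidence) = 0.002 / 0.063635 ≈ 0.031.

0.031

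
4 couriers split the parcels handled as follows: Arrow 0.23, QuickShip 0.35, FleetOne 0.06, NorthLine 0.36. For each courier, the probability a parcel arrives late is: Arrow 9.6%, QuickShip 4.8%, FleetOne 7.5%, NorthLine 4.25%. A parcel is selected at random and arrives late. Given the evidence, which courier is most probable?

Unnormalized posteriors (prior × likelihood):
  Arrow: 0.23 × 0.096 = 0.02208
  QuickShip: 0.35 × 0.048 = 0.0168
  FleetOne: 0.06 × 0.075 = 0.0045
  NorthLine: 0.36 × 0.0425 = 0.0153
Normalizing constant = 0.05868.
Largest term belongs to Arrow, so Arrow is most probable.

Arrow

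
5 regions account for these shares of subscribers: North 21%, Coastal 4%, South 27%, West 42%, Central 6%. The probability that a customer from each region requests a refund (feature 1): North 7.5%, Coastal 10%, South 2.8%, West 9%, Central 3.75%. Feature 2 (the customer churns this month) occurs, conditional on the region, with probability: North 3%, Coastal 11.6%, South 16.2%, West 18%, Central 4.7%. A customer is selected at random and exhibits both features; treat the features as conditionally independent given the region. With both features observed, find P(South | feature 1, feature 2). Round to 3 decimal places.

Compute prior × likelihood for every hypothesis:
  North: 0.21 × 0.075 × 0.03 = 0.0004725
  Coastal: 0.04 × 0.1 × 0.116 = 0.000464
  South: 0.27 × 0.028 × 0.162 = 0.00122472
  West: 0.42 × 0.09 × 0.18 = 0.006804
  Central: 0.06 × 0.0375 × 0.047 = 0.00010575
Normalizing constant = 0.00907097.
P(South | evidence) = 0.00122472 / 0.00907097 ≈ 0.135.

0.135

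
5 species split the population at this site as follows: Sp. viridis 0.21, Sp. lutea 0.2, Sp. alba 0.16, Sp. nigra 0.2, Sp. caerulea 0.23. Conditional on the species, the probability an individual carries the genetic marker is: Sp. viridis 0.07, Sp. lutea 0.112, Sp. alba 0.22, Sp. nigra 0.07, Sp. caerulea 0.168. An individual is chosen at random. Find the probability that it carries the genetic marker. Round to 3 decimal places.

Prior × likelihood for each hypothesis:
  Sp. viridis: 0.21 × 0.07 = 0.0147
  Sp. lutea: 0.2 × 0.112 = 0.0224
  Sp. alba: 0.16 × 0.22 = 0.0352
  Sp. nigra: 0.2 × 0.07 = 0.014
  Sp. caerulea: 0.23 × 0.168 = 0.03864
P(marker) = 0.0147 + 0.0224 + 0.0352 + 0.014 + 0.03864 = 0.12494 → 0.125.

0.125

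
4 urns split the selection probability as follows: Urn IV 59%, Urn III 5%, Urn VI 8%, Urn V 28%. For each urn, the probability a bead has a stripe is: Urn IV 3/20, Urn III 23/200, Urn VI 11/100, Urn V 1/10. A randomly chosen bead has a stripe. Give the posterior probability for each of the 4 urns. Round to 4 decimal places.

Urn IV 0.6753, Urn III 0.0439, Urn VI 0.0671, Urn V 0.2137

Unnormalized posteriors (prior × likelihood):
  Urn IV: 0.59 × 0.15 = 0.0885
  Urn III: 0.05 × 0.115 = 0.00575
  Urn VI: 0.08 × 0.11 = 0.0088
  Urn V: 0.28 × 0.1 = 0.028
Total = 0.13105.
P(Urn IV | striped) = 0.0885/0.13105 ≈ 0.6753
P(Urn III | striped) = 0.00575/0.13105 ≈ 0.0439
P(Urn VI | striped) = 0.0088/0.13105 ≈ 0.0671
P(Urn V | striped) = 0.028/0.13105 ≈ 0.2137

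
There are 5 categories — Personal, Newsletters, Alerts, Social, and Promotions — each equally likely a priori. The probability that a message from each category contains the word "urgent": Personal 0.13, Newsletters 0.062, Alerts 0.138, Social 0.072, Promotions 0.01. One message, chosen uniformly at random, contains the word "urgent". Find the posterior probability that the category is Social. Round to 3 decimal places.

0.175

Since the prior is uniform, the posterior is proportional to the likelihood:
  Personal: 0.13
  Newsletters: 0.062
  Alerts: 0.138
  Social: 0.072
  Promotions: 0.01
Total = 0.412.
P(Social | evidence) = 0.072 / 0.412 ≈ 0.175.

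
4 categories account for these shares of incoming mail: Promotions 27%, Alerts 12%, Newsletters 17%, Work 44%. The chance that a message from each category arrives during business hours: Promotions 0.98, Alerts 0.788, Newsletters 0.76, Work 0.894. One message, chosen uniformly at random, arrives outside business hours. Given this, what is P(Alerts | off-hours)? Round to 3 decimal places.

Taking complements, P(off-hours | each) = Promotions 0.02, Alerts 0.212, Newsletters 0.24, Work 0.106.
Unnormalized posteriors (prior × likelihood):
  Promotions: 0.27 × 0.02 = 0.0054
  Alerts: 0.12 × 0.212 = 0.02544
  Newsletters: 0.17 × 0.24 = 0.0408
  Work: 0.44 × 0.106 = 0.04664
Normalizing constant = 0.11828.
P(Alerts | evidence) = 0.02544 / 0.11828 ≈ 0.215.

0.215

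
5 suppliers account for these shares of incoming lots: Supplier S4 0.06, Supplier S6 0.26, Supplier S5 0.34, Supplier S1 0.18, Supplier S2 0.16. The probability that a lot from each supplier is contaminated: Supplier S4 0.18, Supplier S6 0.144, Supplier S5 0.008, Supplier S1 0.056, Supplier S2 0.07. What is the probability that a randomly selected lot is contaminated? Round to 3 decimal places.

0.072

By Bayes' rule, posterior ∝ prior × likelihood:
  Supplier S4: 0.06 × 0.18 = 0.0108
  Supplier S6: 0.26 × 0.144 = 0.03744
  Supplier S5: 0.34 × 0.008 = 0.00272
  Supplier S1: 0.18 × 0.056 = 0.01008
  Supplier S2: 0.16 × 0.07 = 0.0112
P(contaminated) = 0.0108 + 0.03744 + 0.00272 + 0.01008 + 0.0112 = 0.07224 → 0.072.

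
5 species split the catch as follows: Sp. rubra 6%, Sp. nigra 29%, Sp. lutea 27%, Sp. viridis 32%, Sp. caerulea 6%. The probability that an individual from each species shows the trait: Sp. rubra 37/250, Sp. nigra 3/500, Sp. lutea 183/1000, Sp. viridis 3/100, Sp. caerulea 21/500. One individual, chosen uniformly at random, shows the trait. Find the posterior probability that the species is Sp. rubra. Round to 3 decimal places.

Prior × likelihood for each hypothesis:
  Sp. rubra: 0.06 × 0.148 = 0.00888
  Sp. nigra: 0.29 × 0.006 = 0.00174
  Sp. lutea: 0.27 × 0.183 = 0.04941
  Sp. viridis: 0.32 × 0.03 = 0.0096
  Sp. caerulea: 0.06 × 0.042 = 0.00252
Sum = 0.07215.
P(Sp. rubra | evidence) = 0.00888 / 0.07215 ≈ 0.123.

0.123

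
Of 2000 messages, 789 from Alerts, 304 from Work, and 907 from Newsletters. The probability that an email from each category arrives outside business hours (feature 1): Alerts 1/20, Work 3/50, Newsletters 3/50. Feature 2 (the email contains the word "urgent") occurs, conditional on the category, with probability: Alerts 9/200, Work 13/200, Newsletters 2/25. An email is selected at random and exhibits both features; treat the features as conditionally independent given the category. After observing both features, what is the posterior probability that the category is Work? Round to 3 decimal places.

By Bayes' rule, posterior ∝ prior × likelihood:
  Alerts: 0.3945 × 0.05 × 0.045 = 0.000887625
  Work: 0.152 × 0.06 × 0.065 = 0.0005928
  Newsletters: 0.4535 × 0.06 × 0.08 = 0.0021768
Normalizing constant = 0.003657225.
P(Work | evidence) = 0.0005928 / 0.003657225 ≈ 0.162.

0.162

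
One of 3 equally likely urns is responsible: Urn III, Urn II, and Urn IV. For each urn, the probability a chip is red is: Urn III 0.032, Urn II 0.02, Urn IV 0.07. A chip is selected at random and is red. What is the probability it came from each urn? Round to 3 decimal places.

Since the prior is uniform, the posterior is proportional to the likelihood:
  Urn III: 0.032
  Urn II: 0.02
  Urn IV: 0.07
Total = 0.122.
P(Urn III | red) = 0.032/0.122 ≈ 0.262
P(Urn II | red) = 0.02/0.122 ≈ 0.164
P(Urn IV | red) = 0.07/0.122 ≈ 0.574
(Check: 0.262+0.164+0.574 = 1.000.)

Urn III 0.262, Urn II 0.164, Urn IV 0.574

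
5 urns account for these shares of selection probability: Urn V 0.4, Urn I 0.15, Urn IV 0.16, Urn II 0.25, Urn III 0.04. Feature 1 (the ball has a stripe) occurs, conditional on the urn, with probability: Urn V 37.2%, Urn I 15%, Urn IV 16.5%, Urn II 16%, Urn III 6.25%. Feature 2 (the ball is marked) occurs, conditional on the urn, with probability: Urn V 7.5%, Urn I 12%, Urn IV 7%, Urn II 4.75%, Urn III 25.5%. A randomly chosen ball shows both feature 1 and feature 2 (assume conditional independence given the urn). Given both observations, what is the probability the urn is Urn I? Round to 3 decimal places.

0.148

Unnormalized posteriors (prior × likelihood):
  Urn V: 0.4 × 0.372 × 0.075 = 0.01116
  Urn I: 0.15 × 0.15 × 0.12 = 0.0027
  Urn IV: 0.16 × 0.165 × 0.07 = 0.001848
  Urn II: 0.25 × 0.16 × 0.0475 = 0.0019
  Urn III: 0.04 × 0.0625 × 0.255 = 0.0006375
Normalizing constant = 0.0182455.
P(Urn I | evidence) = 0.0027 / 0.0182455 ≈ 0.148.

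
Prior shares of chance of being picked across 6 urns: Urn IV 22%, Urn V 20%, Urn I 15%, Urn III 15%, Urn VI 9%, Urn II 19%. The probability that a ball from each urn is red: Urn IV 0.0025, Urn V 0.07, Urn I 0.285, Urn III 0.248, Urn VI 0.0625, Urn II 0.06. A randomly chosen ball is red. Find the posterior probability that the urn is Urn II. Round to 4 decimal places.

Compute prior × likelihood for every hypothesis:
  Urn IV: 0.22 × 0.0025 = 0.00055
  Urn V: 0.2 × 0.07 = 0.014
  Urn I: 0.15 × 0.285 = 0.04275
  Urn III: 0.15 × 0.248 = 0.0372
  Urn VI: 0.09 × 0.0625 = 0.005625
  Urn II: 0.19 × 0.06 = 0.0114
Normalizing constant = 0.111525.
P(Urn II | evidence) = 0.0114 / 0.111525 ≈ 0.1022.

0.1022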